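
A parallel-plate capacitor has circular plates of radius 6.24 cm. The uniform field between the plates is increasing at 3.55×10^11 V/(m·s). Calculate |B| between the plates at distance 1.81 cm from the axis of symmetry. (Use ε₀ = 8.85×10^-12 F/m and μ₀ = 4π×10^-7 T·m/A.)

Total displacement current: I_d = ε₀(πR²)(dE/dt) = (8.85×10^-12)(0.01223)(3.55×10^11) = 0.03842 A.
∮B·dl = μ₀ I_d,enc with I_d,enc = I_d r²/R² = 3.233×10^-3 A; so B = μ₀ I_d,enc/(2πr) = 3.57×10^-8 T.

3.57×10^-8 T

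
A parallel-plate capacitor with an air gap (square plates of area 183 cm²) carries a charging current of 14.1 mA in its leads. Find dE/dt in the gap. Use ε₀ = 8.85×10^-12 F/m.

8.71×10^10 V/(m·s)

By continuity, I_d in the gap equals the 14.1 mA flowing in the wire.
Inverting I_d = ε₀ A dE/dt gives dE/dt = 0.0141 / (8.85×10^-12 · 0.0183) = 8.71×10^10 V/(m·s).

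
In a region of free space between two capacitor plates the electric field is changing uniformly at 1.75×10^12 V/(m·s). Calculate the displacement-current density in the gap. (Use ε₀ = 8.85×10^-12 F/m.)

15.5 A/m²

J_d = ε₀ ∂E/∂t, so J_d = 15.5 A/m².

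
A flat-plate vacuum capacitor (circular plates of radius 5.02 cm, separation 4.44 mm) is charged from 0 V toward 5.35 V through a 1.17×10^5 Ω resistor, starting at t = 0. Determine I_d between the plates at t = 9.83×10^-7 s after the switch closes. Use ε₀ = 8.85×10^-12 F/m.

C = ε₀A/d = (8.85×10^-12)(7.917×10^-3)/(4.44×10^-3) = 1.578×10^-11 F and τ = RC = 1.846×10^-6 s. I_d in the gap equals the RC charging current.
I_d(t) = (V₀/R) e^(−t/τ) = 4.573×10^-5 · e^(−0.5325) = 2.68×10^-5 A.

2.68×10^-5 A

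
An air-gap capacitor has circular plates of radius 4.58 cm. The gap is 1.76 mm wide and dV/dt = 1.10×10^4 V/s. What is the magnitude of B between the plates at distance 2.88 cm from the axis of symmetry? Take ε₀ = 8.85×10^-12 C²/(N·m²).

dE/dt = (dV/dt)/d = 6.250×10^6 V/(m·s); I_d = ε₀(πR²)(dE/dt) = (8.85×10^-12)(6.590×10^-3)(6.250×10^6) = 3.645×10^-7 A.
For r < R the Ampère–Maxwell law gives B(2πr) = μ₀ I_d (r²/R²), so B = μ₀ I_d r/(2πR²) = (4π×10^-7)(3.645×10^-7)(0.0288)/(2π·0.0458²) = 1.00×10^-12 T.

1.00×10^-12 T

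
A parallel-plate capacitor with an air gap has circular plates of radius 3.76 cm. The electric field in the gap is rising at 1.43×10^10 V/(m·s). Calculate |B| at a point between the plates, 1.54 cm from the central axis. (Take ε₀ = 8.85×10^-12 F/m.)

1.22×10^-9 T

Through the whole plate area (πR² = 4.441×10^-3 m²), I_d = ε₀ πR² dE/dt = 5.620×10^-4 A.
∮B·dl = μ₀ I_d,enc with I_d,enc = I_d r²/R² = 9.428×10^-5 A; so B = μ₀ I_d,enc/(2πr) = 1.22×10^-9 T.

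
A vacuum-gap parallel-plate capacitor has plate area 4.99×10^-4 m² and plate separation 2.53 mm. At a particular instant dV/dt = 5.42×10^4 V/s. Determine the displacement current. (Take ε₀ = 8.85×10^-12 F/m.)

9.46×10^-8 A

The displacement current equals the charging current C dV/dt. With C = ε₀A/d = (8.85×10^-12)(4.99×10^-4)/(2.53×10^-3) = 1.746×10^-12 F, I_d = (1.746×10^-12)(5.42×10^4) = 9.46×10^-8 A.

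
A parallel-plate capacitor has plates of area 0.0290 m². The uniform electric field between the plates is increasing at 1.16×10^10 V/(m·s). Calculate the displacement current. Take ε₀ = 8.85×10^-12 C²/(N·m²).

2.98×10^-3 A

The displacement current is ε₀ times dΦ_E/dt = ε₀ A dE/dt = (8.85×10^-12)(0.0290)(1.16×10^10) = 2.98×10^-3 A.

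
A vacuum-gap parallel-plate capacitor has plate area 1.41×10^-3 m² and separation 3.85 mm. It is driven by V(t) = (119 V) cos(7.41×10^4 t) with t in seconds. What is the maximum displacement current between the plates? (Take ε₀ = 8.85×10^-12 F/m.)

2.86×10^-5 A

C = ε₀A/d = (8.85×10^-12)(1.41×10^-3)/(3.85×10^-3) = 3.241×10^-12 F; ω = 7.41×10^4 rad/s.
I_d = C dV/dt, so |I_d|_max = C V₀ ω = (3.241×10^-12)(119)(7.41×10^4) = 2.86×10^-5 A.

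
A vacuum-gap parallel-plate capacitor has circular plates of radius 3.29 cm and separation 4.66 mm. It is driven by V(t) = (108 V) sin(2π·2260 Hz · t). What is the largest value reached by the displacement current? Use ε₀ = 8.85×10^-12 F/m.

9.90×10^-6 A

The displacement current equals the conduction current C dV/dt, which peaks at C V₀ ω.
With C = ε₀A/d = (8.85×10^-12)(3.400×10^-3)/(4.66×10^-3) = 6.457×10^-12 F and ω = 2πf = 1.420×10^4 rad/s, I_d,max = (6.457×10^-12)(108)(1.420×10^4) = 9.90×10^-6 A.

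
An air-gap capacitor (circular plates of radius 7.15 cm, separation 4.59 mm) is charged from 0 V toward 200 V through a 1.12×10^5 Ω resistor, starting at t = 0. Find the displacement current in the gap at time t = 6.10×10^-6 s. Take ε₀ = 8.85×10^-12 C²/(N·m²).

3.08×10^-4 A

With C = ε₀A/d = (8.85×10^-12)(0.01606)/(4.59×10^-3) = 3.097×10^-11 F, the time constant is τ = RC = 3.469×10^-6 s, so t/τ = 1.758 and e^(−t/τ) = 0.1724.
I_d = I_cond = (V₀/R) e^(−t/τ) = (1.786×10^-3)(0.1724) = 3.08×10^-4 A.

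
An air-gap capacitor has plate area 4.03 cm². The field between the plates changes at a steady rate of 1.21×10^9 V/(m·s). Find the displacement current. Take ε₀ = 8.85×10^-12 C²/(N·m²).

4.32×10^-6 A

I_d = ε₀ A (dE/dt) = (8.85×10^-12)(4.03×10^-4 m²)(1.21×10^9) = 4.32×10^-6 A.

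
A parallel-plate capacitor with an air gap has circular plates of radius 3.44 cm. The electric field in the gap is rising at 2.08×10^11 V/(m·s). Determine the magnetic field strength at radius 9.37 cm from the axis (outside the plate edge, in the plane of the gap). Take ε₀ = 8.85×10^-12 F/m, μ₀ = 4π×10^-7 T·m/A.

1.46×10^-8 T

I_d = ε₀ dΦ_E/dt = ε₀ πR² (dE/dt) = (8.85×10^-12)(3.718×10^-3)(2.08×10^11) = 6.844×10^-3 A through the full plate area.
With r > R the enclosed displacement current is the full I_d; B = μ₀ I_d / (2πr) = 1.46×10^-8 T.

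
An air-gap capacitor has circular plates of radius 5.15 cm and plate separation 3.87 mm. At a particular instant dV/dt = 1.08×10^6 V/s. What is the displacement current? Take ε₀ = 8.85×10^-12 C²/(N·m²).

The displacement current equals the charging current C dV/dt. With C = ε₀A/d = (8.85×10^-12)(8.332×10^-3)/(3.87×10^-3) = 1.905×10^-11 F, I_d = (1.905×10^-11)(1.08×10^6) = 2.06×10^-5 A.

2.06×10^-5 A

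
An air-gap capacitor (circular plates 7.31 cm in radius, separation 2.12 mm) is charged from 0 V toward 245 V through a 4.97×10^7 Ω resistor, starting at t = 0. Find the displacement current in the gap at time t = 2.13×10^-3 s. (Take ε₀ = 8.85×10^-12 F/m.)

2.67×10^-6 A

C = ε₀A/d = (8.85×10^-12)(0.01679)/(2.12×10^-3) = 7.009×10^-11 F and τ = RC = 3.483×10^-3 s. I_d in the gap equals the RC charging current.
I_d(t) = (V₀/R) e^(−t/τ) = 4.930×10^-6 · e^(−0.6115) = 2.67×10^-6 A.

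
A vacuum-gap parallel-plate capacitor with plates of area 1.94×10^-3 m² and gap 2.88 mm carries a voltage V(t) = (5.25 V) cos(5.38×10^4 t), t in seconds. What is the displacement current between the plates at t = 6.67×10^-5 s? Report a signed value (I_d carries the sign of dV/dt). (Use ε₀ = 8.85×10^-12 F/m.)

7.28×10^-7 A

C = ε₀A/d = (8.85×10^-12)(1.94×10^-3)/(2.88×10^-3) = 5.961×10^-12 F. dV/dt = V₀ω·−sin(ωt); at ωt = 3.58846 rad this factor is 0.4321.
I_d = C dV/dt = (5.961×10^-12)(5.25)(5.38×10^4)(0.4321) = 7.28×10^-7 A.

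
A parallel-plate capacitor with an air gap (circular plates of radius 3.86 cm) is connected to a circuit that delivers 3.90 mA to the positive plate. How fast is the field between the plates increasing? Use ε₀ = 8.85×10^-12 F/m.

Charge continuity gives I_d = I = 3.90×10^-3 A between the plates.
Inverting I_d = ε₀ A dE/dt gives dE/dt = 3.90×10^-3 / (8.85×10^-12 · 4.681×10^-3) = 9.41×10^10 V/(m·s).

9.41×10^10 V/(m·s)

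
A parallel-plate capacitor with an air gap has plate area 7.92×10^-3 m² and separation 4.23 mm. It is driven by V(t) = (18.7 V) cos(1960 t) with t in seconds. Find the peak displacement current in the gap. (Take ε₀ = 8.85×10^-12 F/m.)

6.07×10^-7 A

C = ε₀A/d = (8.85×10^-12)(7.92×10^-3)/(4.23×10^-3) = 1.657×10^-11 F; ω = 1960 rad/s.
I_d = C dV/dt, so |I_d|_max = C V₀ ω = (1.657×10^-11)(18.7)(1960) = 6.07×10^-7 A.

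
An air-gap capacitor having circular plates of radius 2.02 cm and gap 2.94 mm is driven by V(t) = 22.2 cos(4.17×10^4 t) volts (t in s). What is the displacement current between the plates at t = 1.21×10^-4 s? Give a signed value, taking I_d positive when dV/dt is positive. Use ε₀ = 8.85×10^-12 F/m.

C = ε₀A/d = (8.85×10^-12)(1.282×10^-3)/(2.94×10^-3) = 3.859×10^-12 F. dV/dt = V₀ω·−sin(ωt); at ωt = 5.0457 rad this factor is 0.9450.
I_d = C dV/dt = (3.859×10^-12)(22.2)(4.17×10^4)(0.9450) = 3.38×10^-6 A.

3.38×10^-6 A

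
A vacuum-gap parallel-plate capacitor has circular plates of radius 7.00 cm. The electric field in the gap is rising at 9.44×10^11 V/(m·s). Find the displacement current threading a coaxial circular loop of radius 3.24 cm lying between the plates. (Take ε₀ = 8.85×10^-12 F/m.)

0.0276 A

Through the whole plate area (πR² = 0.01539 m²), I_d = ε₀ πR² dE/dt = 0.1286 A.
The field is uniform, so I_d,enc = I_d (r/R)² = (0.1286)(3.24/7.00)² = 0.0276 A.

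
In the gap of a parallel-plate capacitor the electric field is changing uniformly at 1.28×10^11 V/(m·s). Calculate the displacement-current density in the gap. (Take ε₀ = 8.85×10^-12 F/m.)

1.13 A/m²

The displacement-current density is ε₀ ∂E/∂t = (8.85×10^-12)(1.28×10^11) = 1.13 A/m².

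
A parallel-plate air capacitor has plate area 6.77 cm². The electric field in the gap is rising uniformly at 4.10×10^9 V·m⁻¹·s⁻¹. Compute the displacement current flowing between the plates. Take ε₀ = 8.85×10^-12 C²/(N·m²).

With a uniform field, Φ_E = EA, so I_d = ε₀ A dE/dt = 2.46×10^-5 A.

2.46×10^-5 A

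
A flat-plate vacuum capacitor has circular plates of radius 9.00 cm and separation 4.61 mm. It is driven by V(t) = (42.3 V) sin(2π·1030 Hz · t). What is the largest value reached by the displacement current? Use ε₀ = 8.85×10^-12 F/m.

1.34×10^-5 A

(dE/dt)_max = V₀ω/d = 5.939×10^7 V/(m·s); ω = 2πf = 6472 rad/s.
I_d,max = ε₀ A (dE/dt)_max = (8.85×10^-12)(0.02545)(5.939×10^7) = 1.34×10^-5 A.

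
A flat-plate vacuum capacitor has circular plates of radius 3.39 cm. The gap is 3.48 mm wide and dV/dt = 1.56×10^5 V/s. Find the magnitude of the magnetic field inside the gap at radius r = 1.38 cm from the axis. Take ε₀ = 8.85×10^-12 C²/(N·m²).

3.44×10^-12 T

With E = V/d, dE/dt = 4.483×10^7 V/(m·s) and πR² = 3.610×10^-3 m², giving I_d = ε₀ πR² dE/dt = 1.432×10^-6 A.
For r < R the Ampère–Maxwell law gives B(2πr) = μ₀ I_d (r²/R²), so B = μ₀ I_d r/(2πR²) = (4π×10^-7)(1.432×10^-6)(0.0138)/(2π·0.0339²) = 3.44×10^-12 T.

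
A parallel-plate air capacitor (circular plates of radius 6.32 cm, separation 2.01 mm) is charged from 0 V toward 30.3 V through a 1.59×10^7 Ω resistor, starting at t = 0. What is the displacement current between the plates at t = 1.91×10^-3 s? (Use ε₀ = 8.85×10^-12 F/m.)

2.17×10^-7 A

C = ε₀A/d = (8.85×10^-12)(0.01255)/(2.01×10^-3) = 5.526×10^-11 F, so τ = RC = 8.786×10^-4 s.
The conduction current is I(t) = (V₀/R) e^(−t/τ), and the displacement current between the plates equals it.
t/τ = 2.174; I_d = (30.3/1.59×10^7) · e^(−2.174) = (1.906×10^-6)(0.1137) = 2.17×10^-7 A.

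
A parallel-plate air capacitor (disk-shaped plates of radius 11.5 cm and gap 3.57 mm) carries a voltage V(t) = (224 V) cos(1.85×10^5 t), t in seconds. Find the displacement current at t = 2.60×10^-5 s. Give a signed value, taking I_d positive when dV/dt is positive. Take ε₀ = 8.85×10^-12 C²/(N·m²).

dV/dt = (224)(1.85×10^5)·−sin(4.81) = 4.124×10^7 V/s.
I_d = C dV/dt with C = ε₀A/d = (8.85×10^-12)(0.04155)/(3.57×10^-3) = 1.030×10^-10 F, so I_d = (1.030×10^-10)(4.124×10^7) = 4.25×10^-3 A.

4.25×10^-3 A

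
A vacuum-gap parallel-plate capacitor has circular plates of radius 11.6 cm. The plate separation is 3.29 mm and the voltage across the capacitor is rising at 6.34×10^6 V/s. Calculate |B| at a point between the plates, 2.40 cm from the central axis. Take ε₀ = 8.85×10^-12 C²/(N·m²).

2.57×10^-10 T

dE/dt = (dV/dt)/d = 1.927×10^9 V/(m·s); I_d = ε₀(πR²)(dE/dt) = (8.85×10^-12)(0.04227)(1.927×10^9) = 7.209×10^-4 A.
For r < R the Ampère–Maxwell law gives B(2πr) = μ₀ I_d (r²/R²), so B = μ₀ I_d r/(2πR²) = (4π×10^-7)(7.209×10^-4)(0.0240)/(2π·0.116²) = 2.57×10^-10 T.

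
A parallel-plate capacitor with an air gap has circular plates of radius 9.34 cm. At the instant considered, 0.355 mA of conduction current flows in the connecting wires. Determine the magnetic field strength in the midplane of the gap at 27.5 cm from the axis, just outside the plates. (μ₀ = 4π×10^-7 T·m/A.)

2.58×10^-10 T

By continuity the displacement current in the gap matches the conduction current: I_d = 3.55×10^-4 A.
With r > R the enclosed displacement current is the full I_d; B = μ₀ I_d / (2πr) = 2.58×10^-10 T.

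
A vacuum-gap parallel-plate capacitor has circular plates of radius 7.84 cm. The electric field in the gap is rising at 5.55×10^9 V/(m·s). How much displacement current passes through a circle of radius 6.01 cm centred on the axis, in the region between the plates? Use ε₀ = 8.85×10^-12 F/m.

I_d = ε₀ dΦ_E/dt = ε₀ πR² (dE/dt) = (8.85×10^-12)(0.01931)(5.55×10^9) = 9.485×10^-4 A through the full plate area.
The field is uniform, so I_d,enc = I_d (r/R)² = (9.485×10^-4)(6.01/7.84)² = 5.57×10^-4 A.

5.57×10^-4 A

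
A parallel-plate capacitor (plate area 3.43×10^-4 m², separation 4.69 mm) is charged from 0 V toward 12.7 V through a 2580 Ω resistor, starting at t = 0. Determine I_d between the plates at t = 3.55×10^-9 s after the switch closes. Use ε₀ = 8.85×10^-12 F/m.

C = ε₀A/d = (8.85×10^-12)(3.43×10^-4)/(4.69×10^-3) = 6.472×10^-13 F and τ = RC = 1.670×10^-9 s. I_d in the gap equals the RC charging current.
I_d(t) = (V₀/R) e^(−t/τ) = 4.922×10^-3 · e^(−2.126) = 5.87×10^-4 A.

5.87×10^-4 A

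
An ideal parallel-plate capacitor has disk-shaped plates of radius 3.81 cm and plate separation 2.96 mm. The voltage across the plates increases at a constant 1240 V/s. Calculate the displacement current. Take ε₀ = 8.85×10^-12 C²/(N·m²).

C = ε₀A/d = (8.85×10^-12)(4.560×10^-3)/(2.96×10^-3) = 1.363×10^-11 F.
I_d = C dV/dt = (1.363×10^-11)(1240) = 1.69×10^-8 A.

1.69×10^-8 A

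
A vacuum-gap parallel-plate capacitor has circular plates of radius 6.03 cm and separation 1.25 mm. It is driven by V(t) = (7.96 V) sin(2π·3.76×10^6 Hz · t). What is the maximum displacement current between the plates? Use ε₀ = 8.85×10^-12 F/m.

0.0152 A

The displacement current equals the conduction current C dV/dt, which peaks at C V₀ ω.
With C = ε₀A/d = (8.85×10^-12)(0.01142)/(1.25×10^-3) = 8.085×10^-11 F and ω = 2πf = 2.362×10^7 rad/s, I_d,max = (8.085×10^-11)(7.96)(2.362×10^7) = 0.0152 A.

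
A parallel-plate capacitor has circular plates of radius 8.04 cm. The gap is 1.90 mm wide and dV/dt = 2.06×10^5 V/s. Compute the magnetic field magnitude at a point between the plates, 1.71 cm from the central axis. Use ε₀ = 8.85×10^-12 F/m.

I_d = C dV/dt with C = ε₀πR²/d = 9.460×10^-11 F, so I_d = (9.460×10^-11)(2.06×10^5) = 1.949×10^-5 A.
For r < R the Ampère–Maxwell law gives B(2πr) = μ₀ I_d (r²/R²), so B = μ₀ I_d r/(2πR²) = (4π×10^-7)(1.949×10^-5)(0.0171)/(2π·0.0804²) = 1.03×10^-11 T.

1.03×10^-11 T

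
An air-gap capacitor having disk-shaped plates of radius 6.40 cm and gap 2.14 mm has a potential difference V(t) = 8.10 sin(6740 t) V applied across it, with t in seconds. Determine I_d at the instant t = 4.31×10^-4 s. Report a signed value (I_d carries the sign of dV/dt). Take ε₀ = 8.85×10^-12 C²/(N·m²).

dE/dt = (V₀ω/d)·cos(ωt) with ωt = 2.90494 rad: (8.10)(6740)(-0.9721)/(2.14×10^-3) = -2.480×10^7 V/(m·s).
I_d = ε₀ A dE/dt = (8.85×10^-12)(0.01287)(-2.480×10^7) = -2.82×10^-6 A.

-2.82×10^-6 A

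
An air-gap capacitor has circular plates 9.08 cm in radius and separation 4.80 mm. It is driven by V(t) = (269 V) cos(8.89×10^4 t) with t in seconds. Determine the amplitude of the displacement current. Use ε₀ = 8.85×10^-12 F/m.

1.14×10^-3 A

C = ε₀A/d = (8.85×10^-12)(0.02590)/(4.80×10^-3) = 4.775×10^-11 F; ω = 8.89×10^4 rad/s.
I_d = C dV/dt, so |I_d|_max = C V₀ ω = (4.775×10^-11)(269)(8.89×10^4) = 1.14×10^-3 A.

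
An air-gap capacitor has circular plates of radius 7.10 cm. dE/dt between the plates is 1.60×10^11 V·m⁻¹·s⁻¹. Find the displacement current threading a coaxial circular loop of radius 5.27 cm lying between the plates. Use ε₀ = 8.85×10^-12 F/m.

Through the whole plate area (πR² = 0.01584 m²), I_d = ε₀ πR² dE/dt = 0.02243 A.
Through an area πr² the displacement current is I_d·(πr²/πR²) = I_d (r/R)² = 0.0124 A.

0.0124 A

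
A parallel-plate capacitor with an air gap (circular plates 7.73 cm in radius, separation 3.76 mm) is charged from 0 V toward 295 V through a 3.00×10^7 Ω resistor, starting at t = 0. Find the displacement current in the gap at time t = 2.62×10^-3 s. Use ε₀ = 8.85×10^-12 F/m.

1.36×10^-6 A

C = ε₀A/d = (8.85×10^-12)(0.01877)/(3.76×10^-3) = 4.418×10^-11 F, so τ = RC = 1.325×10^-3 s.
The conduction current is I(t) = (V₀/R) e^(−t/τ), and the displacement current between the plates equals it.
t/τ = 1.977; I_d = (295/3.00×10^7) · e^(−1.977) = (9.833×10^-6)(0.1385) = 1.36×10^-6 A.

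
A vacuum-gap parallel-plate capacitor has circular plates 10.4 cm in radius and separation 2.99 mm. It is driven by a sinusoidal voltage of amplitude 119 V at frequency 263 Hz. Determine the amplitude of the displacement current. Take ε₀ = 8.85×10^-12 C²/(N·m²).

1.98×10^-5 A

(dE/dt)_max = V₀ω/d = 6.575×10^7 V/(m·s); ω = 2πf = 1652 rad/s.
I_d,max = ε₀ A (dE/dt)_max = (8.85×10^-12)(0.03398)(6.575×10^7) = 1.98×10^-5 A.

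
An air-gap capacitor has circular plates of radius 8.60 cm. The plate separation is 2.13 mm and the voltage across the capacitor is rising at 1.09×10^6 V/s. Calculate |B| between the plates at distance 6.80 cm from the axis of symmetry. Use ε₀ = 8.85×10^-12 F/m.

1.93×10^-10 T

dE/dt = (dV/dt)/d = 5.117×10^8 V/(m·s); I_d = ε₀(πR²)(dE/dt) = (8.85×10^-12)(0.02324)(5.117×10^8) = 1.052×10^-4 A.
An Ampèrian loop of radius r encloses a fraction (r/R)² of I_d. Then B·2πr = μ₀ I_d (r/R)², giving B = μ₀ I_d r/(2πR²) = 1.93×10^-10 T.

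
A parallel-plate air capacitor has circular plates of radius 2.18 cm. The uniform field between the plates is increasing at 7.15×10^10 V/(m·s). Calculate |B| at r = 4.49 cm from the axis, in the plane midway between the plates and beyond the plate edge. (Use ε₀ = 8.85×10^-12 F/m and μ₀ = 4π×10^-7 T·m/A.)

Through the whole plate area (πR² = 1.493×10^-3 m²), I_d = ε₀ πR² dE/dt = 9.447×10^-4 A.
Outside the plates the loop encloses all of I_d, so B·2πr = μ₀ I_d and B = 4.21×10^-9 T.

4.21×10^-9 T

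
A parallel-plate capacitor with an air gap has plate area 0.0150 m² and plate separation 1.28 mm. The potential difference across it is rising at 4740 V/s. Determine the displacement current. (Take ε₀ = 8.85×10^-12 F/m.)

4.92×10^-7 A

C = ε₀A/d = (8.85×10^-12)(0.0150)/(1.28×10^-3) = 1.037×10^-10 F.
I_d = C dV/dt = (1.037×10^-10)(4740) = 4.92×10^-7 A.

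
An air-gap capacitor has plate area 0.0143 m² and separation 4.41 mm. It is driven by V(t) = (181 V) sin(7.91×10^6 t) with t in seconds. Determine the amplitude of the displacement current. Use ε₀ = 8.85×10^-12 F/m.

(dE/dt)_max = V₀ω/d = 3.247×10^11 V/(m·s); ω = 7.91×10^6 rad/s.
I_d,max = ε₀ A (dE/dt)_max = (8.85×10^-12)(0.0143)(3.247×10^11) = 0.0411 A.

0.0411 A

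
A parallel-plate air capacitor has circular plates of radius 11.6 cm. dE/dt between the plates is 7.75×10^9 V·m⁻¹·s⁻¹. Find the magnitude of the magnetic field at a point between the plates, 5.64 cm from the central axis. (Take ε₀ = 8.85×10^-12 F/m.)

I_d = ε₀ dΦ_E/dt = ε₀ πR² (dE/dt) = (8.85×10^-12)(0.04227)(7.75×10^9) = 2.899×10^-3 A through the full plate area.
∮B·dl = μ₀ I_d,enc with I_d,enc = I_d r²/R² = 6.853×10^-4 A; so B = μ₀ I_d,enc/(2πr) = 2.43×10^-9 T.

2.43×10^-9 T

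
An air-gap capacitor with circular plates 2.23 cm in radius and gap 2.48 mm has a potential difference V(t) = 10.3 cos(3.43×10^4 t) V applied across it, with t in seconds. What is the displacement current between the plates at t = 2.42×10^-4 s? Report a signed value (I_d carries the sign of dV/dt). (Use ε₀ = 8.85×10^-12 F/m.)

dV/dt = (10.3)(3.43×10^4)·−sin(8.3006) = -3.186×10^5 V/s.
I_d = C dV/dt with C = ε₀A/d = (8.85×10^-12)(1.562×10^-3)/(2.48×10^-3) = 5.574×10^-12 F, so I_d = (5.574×10^-12)(-3.186×10^5) = -1.78×10^-6 A.

-1.78×10^-6 A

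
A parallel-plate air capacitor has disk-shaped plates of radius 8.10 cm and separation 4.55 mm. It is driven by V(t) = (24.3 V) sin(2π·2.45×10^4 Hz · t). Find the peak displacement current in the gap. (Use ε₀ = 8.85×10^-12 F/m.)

C = ε₀A/d = (8.85×10^-12)(0.02061)/(4.55×10^-3) = 4.009×10^-11 F; ω = 2πf = 1.539×10^5 rad/s.
I_d = C dV/dt, so |I_d|_max = C V₀ ω = (4.009×10^-11)(24.3)(1.539×10^5) = 1.50×10^-4 A.

1.50×10^-4 A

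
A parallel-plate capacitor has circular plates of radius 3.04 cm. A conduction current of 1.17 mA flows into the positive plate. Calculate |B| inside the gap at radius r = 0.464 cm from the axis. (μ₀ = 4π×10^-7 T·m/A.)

No conduction current crosses the gap, so I_d there equals the 1.17×10^-3 A in the leads.
An Ampèrian loop of radius r encloses a fraction (r/R)² of I_d. Then B·2πr = μ₀ I_d (r/R)², giving B = μ₀ I_d r/(2πR²) = 1.17×10^-9 T.

1.17×10^-9 T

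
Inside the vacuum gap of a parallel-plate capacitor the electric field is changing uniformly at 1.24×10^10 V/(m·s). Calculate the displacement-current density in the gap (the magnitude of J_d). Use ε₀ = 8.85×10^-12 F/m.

The displacement-current density is ε₀ ∂E/∂t = (8.85×10^-12)(1.24×10^10) = 0.110 A/m².

0.110 A/m²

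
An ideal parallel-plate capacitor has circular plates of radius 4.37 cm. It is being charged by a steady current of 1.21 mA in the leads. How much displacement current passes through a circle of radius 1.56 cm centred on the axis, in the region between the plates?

No conduction current crosses the gap, so I_d there equals the 1.21×10^-3 A in the leads.
The field is uniform, so I_d,enc = I_d (r/R)² = (1.21×10^-3)(1.56/4.37)² = 1.54×10^-4 A.

1.54×10^-4 A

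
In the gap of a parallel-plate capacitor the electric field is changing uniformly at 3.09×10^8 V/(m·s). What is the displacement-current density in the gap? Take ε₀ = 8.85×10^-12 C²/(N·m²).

J_d = ε₀ ∂E/∂t, so J_d = 2.73×10^-3 A/m².

2.73×10^-3 A/m²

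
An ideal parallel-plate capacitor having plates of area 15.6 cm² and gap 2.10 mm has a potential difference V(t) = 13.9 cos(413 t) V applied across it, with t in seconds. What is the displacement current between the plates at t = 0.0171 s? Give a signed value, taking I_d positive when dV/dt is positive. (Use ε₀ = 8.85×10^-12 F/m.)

-2.65×10^-8 A

dE/dt = (V₀ω/d)·−sin(ωt) with ωt = 7.0623 rad: (13.9)(413)(-0.7026)/(2.10×10^-3) = -1.921×10^6 V/(m·s).
I_d = ε₀ A dE/dt = (8.85×10^-12)(1.56×10^-3)(-1.921×10^6) = -2.65×10^-8 A.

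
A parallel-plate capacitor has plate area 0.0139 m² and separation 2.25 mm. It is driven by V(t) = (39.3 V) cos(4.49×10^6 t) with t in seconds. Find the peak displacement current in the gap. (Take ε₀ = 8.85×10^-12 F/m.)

9.65×10^-3 A

The displacement current equals the conduction current C dV/dt, which peaks at C V₀ ω.
With C = ε₀A/d = (8.85×10^-12)(0.0139)/(2.25×10^-3) = 5.467×10^-11 F and ω = 4.49×10^6 rad/s, I_d,max = (5.467×10^-11)(39.3)(4.49×10^6) = 9.65×10^-3 A.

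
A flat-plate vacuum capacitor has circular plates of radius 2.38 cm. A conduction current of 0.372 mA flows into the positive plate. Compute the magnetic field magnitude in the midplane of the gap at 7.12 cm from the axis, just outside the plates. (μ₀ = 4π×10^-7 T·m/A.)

No conduction current crosses the gap, so I_d there equals the 3.72×10^-4 A in the leads.
Outside the plates the loop encloses all of I_d, so B·2πr = μ₀ I_d and B = 1.04×10^-9 T.

1.04×10^-9 T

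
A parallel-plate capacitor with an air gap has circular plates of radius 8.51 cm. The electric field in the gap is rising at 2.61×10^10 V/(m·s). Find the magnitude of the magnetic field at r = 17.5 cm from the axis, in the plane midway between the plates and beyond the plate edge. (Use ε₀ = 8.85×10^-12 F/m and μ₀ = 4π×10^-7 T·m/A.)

Total displacement current: I_d = ε₀(πR²)(dE/dt) = (8.85×10^-12)(0.02275)(2.61×10^10) = 5.255×10^-3 A.
Outside the plates the loop encloses all of I_d, so B·2πr = μ₀ I_d and B = 6.01×10^-9 T.

6.01×10^-9 T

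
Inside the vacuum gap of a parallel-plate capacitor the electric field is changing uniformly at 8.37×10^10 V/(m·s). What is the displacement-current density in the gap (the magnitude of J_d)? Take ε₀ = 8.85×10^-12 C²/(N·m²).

0.741 A/m²

J_d = ε₀ dE/dt = (8.85×10^-12)(8.37×10^10) = 0.741 A/m².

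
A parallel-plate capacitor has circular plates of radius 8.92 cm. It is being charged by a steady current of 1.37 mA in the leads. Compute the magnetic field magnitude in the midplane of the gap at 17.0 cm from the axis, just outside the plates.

No conduction current crosses the gap, so I_d there equals the 1.37×10^-3 A in the leads.
For r ≥ R the full I_d is enclosed: B = μ₀ I_d/(2πr) = (4π×10^-7)(1.37×10^-3)/(2π·0.170) = 1.61×10^-9 T.

1.61×10^-9 T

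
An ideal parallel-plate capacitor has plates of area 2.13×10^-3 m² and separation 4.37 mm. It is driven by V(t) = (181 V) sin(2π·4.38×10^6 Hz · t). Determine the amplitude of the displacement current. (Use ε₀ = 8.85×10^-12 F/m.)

The displacement current equals the conduction current C dV/dt, which peaks at C V₀ ω.
With C = ε₀A/d = (8.85×10^-12)(2.13×10^-3)/(4.37×10^-3) = 4.314×10^-12 F and ω = 2πf = 2.752×10^7 rad/s, I_d,max = (4.314×10^-12)(181)(2.752×10^7) = 0.0215 A.

0.0215 A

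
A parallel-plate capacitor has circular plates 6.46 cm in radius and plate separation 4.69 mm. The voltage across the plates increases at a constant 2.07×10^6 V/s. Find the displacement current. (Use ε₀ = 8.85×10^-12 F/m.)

5.12×10^-5 A

E = V/d so dE/dt = (dV/dt)/d = 4.414×10^8 V/(m·s), and I_d = ε₀ A dE/dt = (8.85×10^-12)(0.01311)(4.414×10^8) = 5.12×10^-5 A.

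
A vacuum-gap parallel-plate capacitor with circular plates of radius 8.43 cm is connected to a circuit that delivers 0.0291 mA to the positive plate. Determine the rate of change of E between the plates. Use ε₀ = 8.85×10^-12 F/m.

Charge continuity gives I_d = I = 2.91×10^-5 A between the plates.
Then dE/dt = I_d/(ε₀A) = 1.47×10^8 V/(m·s).

1.47×10^8 V/(m·s)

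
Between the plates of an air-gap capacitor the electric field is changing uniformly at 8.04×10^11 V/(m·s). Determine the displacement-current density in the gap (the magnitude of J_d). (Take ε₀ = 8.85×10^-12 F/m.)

7.12 A/m²

J_d = ε₀ ∂E/∂t, so J_d = 7.12 A/m².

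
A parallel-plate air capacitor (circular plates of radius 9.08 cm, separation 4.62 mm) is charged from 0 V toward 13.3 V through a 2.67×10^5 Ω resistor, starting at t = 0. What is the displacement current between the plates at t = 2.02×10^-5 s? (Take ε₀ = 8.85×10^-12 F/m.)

1.08×10^-5 A

C = ε₀A/d = (8.85×10^-12)(0.02590)/(4.62×10^-3) = 4.961×10^-11 F and τ = RC = 1.325×10^-5 s. I_d in the gap equals the RC charging current.
I_d(t) = (V₀/R) e^(−t/τ) = 4.981×10^-5 · e^(−1.525) = 1.08×10^-5 A.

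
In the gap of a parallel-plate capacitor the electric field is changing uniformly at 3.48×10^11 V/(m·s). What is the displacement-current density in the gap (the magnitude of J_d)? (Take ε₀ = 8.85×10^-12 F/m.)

J_d = ε₀ ∂E/∂t, so J_d = 3.08 A/m².

3.08 A/m²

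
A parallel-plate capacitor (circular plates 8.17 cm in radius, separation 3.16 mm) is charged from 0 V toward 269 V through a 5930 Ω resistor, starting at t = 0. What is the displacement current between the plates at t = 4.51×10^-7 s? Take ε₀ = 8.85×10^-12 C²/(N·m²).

0.0124 A

C = ε₀A/d = (8.85×10^-12)(0.02097)/(3.16×10^-3) = 5.873×10^-11 F, so τ = RC = 3.483×10^-7 s.
The conduction current is I(t) = (V₀/R) e^(−t/τ), and the displacement current between the plates equals it.
t/τ = 1.295; I_d = (269/5930) · e^(−1.295) = (0.04536)(0.2739) = 0.0124 A.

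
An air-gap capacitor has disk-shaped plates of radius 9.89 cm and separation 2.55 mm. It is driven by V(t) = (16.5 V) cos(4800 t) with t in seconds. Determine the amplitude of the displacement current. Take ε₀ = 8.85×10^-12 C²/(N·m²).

8.45×10^-6 A

The displacement current equals the conduction current C dV/dt, which peaks at C V₀ ω.
With C = ε₀A/d = (8.85×10^-12)(0.03073)/(2.55×10^-3) = 1.067×10^-10 F and ω = 4800 rad/s, I_d,max = (1.067×10^-10)(16.5)(4800) = 8.45×10^-6 A.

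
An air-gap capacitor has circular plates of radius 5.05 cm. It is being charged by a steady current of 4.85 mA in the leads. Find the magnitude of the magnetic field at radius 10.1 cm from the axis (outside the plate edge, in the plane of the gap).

9.60×10^-9 T

Between the plates the displacement current equals the wire current: I_d = 4.85 mA = 4.85×10^-3 A.
For r ≥ R the full I_d is enclosed: B = μ₀ I_d/(2πr) = (4π×10^-7)(4.85×10^-3)/(2π·0.101) = 9.60×10^-9 T.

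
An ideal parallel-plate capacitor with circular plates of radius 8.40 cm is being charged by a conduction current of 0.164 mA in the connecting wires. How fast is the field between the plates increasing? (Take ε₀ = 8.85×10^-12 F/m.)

The displacement current between the plates equals the conduction current, I_d = 0.164 mA.
Inverting I_d = ε₀ A dE/dt gives dE/dt = 1.64×10^-4 / (8.85×10^-12 · 0.02217) = 8.36×10^8 V/(m·s).

8.36×10^8 V/(m·s)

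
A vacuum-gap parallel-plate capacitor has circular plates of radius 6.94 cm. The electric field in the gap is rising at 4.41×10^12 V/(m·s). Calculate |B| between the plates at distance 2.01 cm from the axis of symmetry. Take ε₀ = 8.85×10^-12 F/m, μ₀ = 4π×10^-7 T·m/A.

Through the whole plate area (πR² = 0.01513 m²), I_d = ε₀ πR² dE/dt = 0.5905 A.
For r < R the Ampère–Maxwell law gives B(2πr) = μ₀ I_d (r²/R²), so B = μ₀ I_d r/(2πR²) = (4π×10^-7)(0.5905)(0.0201)/(2π·0.0694²) = 4.93×10^-7 T.

4.93×10^-7 T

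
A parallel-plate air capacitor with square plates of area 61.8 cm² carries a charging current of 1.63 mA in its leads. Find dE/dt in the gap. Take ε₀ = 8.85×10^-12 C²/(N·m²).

2.98×10^10 V/(m·s)

By continuity, I_d in the gap equals the 1.63 mA flowing in the wire.
Inverting I_d = ε₀ A dE/dt gives dE/dt = 1.63×10^-3 / (8.85×10^-12 · 6.18×10^-3) = 2.98×10^10 V/(m·s).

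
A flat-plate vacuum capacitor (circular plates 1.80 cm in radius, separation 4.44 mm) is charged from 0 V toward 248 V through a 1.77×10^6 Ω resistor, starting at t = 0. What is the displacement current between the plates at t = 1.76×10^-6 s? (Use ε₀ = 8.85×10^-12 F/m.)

C = ε₀A/d = (8.85×10^-12)(1.018×10^-3)/(4.44×10^-3) = 2.029×10^-12 F, so τ = RC = 3.591×10^-6 s.
The conduction current is I(t) = (V₀/R) e^(−t/τ), and the displacement current between the plates equals it.
t/τ = 0.4901; I_d = (248/1.77×10^6) · e^(−0.4901) = (1.401×10^-4)(0.6126) = 8.58×10^-5 A.

8.58×10^-5 A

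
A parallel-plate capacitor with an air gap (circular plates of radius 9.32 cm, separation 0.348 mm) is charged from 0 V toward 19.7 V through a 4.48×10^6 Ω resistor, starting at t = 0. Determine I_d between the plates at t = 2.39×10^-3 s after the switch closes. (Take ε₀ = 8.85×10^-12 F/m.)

C = ε₀A/d = (8.85×10^-12)(0.02729)/(3.48×10^-4) = 6.940×10^-10 F, so τ = RC = 3.109×10^-3 s.
The conduction current is I(t) = (V₀/R) e^(−t/τ), and the displacement current between the plates equals it.
t/τ = 0.7687; I_d = (19.7/4.48×10^6) · e^(−0.7687) = (4.397×10^-6)(0.4636) = 2.04×10^-6 A.

2.04×10^-6 A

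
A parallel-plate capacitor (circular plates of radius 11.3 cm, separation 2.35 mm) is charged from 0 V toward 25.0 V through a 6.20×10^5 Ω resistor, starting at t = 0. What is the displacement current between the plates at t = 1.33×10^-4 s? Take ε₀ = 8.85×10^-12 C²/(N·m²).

9.75×10^-6 A

C = ε₀A/d = (8.85×10^-12)(0.04011)/(2.35×10^-3) = 1.511×10^-10 F, so τ = RC = 9.368×10^-5 s.
The conduction current is I(t) = (V₀/R) e^(−t/τ), and the displacement current between the plates equals it.
t/τ = 1.420; I_d = (25.0/6.20×10^5) · e^(−1.420) = (4.032×10^-5)(0.2417) = 9.75×10^-6 A.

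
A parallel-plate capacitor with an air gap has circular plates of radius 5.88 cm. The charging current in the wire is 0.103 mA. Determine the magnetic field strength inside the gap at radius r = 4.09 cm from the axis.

By continuity the displacement current in the gap matches the conduction current: I_d = 1.03×10^-4 A.
For r < R the Ampère–Maxwell law gives B(2πr) = μ₀ I_d (r²/R²), so B = μ₀ I_d r/(2πR²) = (4π×10^-7)(1.03×10^-4)(0.0409)/(2π·0.0588²) = 2.44×10^-10 T.

2.44×10^-10 T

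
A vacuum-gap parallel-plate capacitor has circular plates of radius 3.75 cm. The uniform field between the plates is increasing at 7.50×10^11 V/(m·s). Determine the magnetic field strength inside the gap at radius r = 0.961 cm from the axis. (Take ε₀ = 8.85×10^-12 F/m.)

4.01×10^-8 T

I_d = ε₀ dΦ_E/dt = ε₀ πR² (dE/dt) = (8.85×10^-12)(4.418×10^-3)(7.50×10^11) = 0.02932 A through the full plate area.
For r < R the Ampère–Maxwell law gives B(2πr) = μ₀ I_d (r²/R²), so B = μ₀ I_d r/(2πR²) = (4π×10^-7)(0.02932)(9.61×10^-3)/(2π·0.0375²) = 4.01×10^-8 T.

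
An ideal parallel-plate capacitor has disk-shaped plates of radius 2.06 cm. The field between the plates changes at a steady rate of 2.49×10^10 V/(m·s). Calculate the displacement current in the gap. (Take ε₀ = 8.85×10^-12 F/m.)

The displacement current is ε₀ times dΦ_E/dt = ε₀ A dE/dt = (8.85×10^-12)(1.333×10^-3)(2.49×10^10) = 2.94×10^-4 A.

2.94×10^-4 A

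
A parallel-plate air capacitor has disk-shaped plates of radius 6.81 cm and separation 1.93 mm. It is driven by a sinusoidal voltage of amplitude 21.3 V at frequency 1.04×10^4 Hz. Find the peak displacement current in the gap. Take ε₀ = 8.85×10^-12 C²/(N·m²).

(dE/dt)_max = V₀ω/d = 7.212×10^8 V/(m·s); ω = 2πf = 6.535×10^4 rad/s.
I_d,max = ε₀ A (dE/dt)_max = (8.85×10^-12)(0.01457)(7.212×10^8) = 9.30×10^-5 A.

9.30×10^-5 A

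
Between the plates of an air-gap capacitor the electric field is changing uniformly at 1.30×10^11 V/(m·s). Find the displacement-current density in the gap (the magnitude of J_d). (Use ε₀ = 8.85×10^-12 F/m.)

1.15 A/m²

J_d = ε₀ dE/dt = (8.85×10^-12)(1.30×10^11) = 1.15 A/m².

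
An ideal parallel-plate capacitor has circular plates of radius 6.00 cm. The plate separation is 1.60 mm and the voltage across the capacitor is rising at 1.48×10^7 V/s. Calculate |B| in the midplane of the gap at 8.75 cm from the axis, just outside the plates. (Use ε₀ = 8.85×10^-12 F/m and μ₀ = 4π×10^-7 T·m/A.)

With E = V/d, dE/dt = 9.250×10^9 V/(m·s) and πR² = 0.01131 m², giving I_d = ε₀ πR² dE/dt = 9.259×10^-4 A.
Outside the plates the loop encloses all of I_d, so B·2πr = μ₀ I_d and B = 2.12×10^-9 T.

2.12×10^-9 T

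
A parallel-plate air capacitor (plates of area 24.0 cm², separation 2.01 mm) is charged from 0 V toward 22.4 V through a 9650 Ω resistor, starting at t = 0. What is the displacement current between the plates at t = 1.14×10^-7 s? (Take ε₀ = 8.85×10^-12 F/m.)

C = ε₀A/d = (8.85×10^-12)(2.40×10^-3)/(2.01×10^-3) = 1.057×10^-11 F and τ = RC = 1.020×10^-7 s. I_d in the gap equals the RC charging current.
I_d(t) = (V₀/R) e^(−t/τ) = 2.321×10^-3 · e^(−1.118) = 7.59×10^-4 A.

7.59×10^-4 A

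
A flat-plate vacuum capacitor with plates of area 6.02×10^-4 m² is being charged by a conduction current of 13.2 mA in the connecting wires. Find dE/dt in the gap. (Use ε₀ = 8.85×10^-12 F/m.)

By continuity, I_d in the gap equals the 13.2 mA flowing in the wire.
Then dE/dt = I_d/(ε₀A) = 2.48×10^12 V/(m·s).

2.48×10^12 V/(m·s)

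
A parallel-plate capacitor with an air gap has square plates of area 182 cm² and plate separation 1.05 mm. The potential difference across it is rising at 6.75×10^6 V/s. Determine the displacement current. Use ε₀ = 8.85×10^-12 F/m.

1.04×10^-3 A

C = ε₀A/d = (8.85×10^-12)(0.0182)/(1.05×10^-3) = 1.534×10^-10 F.
I_d = C dV/dt = (1.534×10^-10)(6.75×10^6) = 1.04×10^-3 A.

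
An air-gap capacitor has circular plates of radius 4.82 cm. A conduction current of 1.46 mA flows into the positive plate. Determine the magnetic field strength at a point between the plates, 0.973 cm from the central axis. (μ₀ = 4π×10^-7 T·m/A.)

By continuity the displacement current in the gap matches the conduction current: I_d = 1.46×10^-3 A.
An Ampèrian loop of radius r encloses a fraction (r/R)² of I_d. Then B·2πr = μ₀ I_d (r/R)², giving B = μ₀ I_d r/(2πR²) = 1.22×10^-9 T.

1.22×10^-9 T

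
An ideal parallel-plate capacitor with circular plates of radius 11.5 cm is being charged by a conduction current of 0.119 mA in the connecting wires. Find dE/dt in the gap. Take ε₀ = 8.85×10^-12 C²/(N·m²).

The displacement current between the plates equals the conduction current, I_d = 0.119 mA.
Since I_d = ε₀ A dE/dt, dE/dt = I_d/(ε₀A) = (1.19×10^-4)/((8.85×10^-12)(0.04155)) = 3.24×10^8 V/(m·s).

3.24×10^8 V/(m·s)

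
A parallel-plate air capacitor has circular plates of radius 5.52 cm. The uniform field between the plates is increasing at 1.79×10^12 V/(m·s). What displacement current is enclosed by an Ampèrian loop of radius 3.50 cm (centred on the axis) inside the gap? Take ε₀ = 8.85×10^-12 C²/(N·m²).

Total displacement current: I_d = ε₀(πR²)(dE/dt) = (8.85×10^-12)(9.573×10^-3)(1.79×10^12) = 0.1517 A.
The field is uniform, so I_d,enc = I_d (r/R)² = (0.1517)(3.50/5.52)² = 0.0610 A.

0.0610 A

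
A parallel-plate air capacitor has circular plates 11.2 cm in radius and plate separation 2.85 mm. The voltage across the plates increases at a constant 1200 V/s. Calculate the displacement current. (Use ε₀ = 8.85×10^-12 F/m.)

1.47×10^-7 A

The field between the plates is E = V/d, so dE/dt = (1200)/(2.85×10^-3 m) = 4.211×10^5 V/(m·s).
I_d = ε₀ A (dE/dt) = (8.85×10^-12)(0.03941)(4.211×10^5) = 1.47×10^-7 A.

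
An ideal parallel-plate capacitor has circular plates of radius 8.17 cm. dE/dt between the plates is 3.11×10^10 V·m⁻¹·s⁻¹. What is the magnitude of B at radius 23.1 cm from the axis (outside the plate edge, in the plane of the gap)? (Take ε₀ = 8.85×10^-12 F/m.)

5.00×10^-9 T

Total displacement current: I_d = ε₀(πR²)(dE/dt) = (8.85×10^-12)(0.02097)(3.11×10^10) = 5.772×10^-3 A.
With r > R the enclosed displacement current is the full I_d; B = μ₀ I_d / (2πr) = 5.00×10^-9 T.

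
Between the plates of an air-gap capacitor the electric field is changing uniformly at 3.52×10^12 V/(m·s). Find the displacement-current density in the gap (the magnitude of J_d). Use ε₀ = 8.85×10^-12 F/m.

31.2 A/m²

J_d = ε₀ ∂E/∂t, so J_d = 31.2 A/m².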